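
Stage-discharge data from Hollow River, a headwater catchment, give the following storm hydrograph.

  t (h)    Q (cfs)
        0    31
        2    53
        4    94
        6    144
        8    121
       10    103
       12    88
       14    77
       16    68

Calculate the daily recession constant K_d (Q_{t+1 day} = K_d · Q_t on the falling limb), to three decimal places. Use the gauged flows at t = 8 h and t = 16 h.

K_d ≈ 0.177

Between t = 8 h and t = 16 h the flow falls from 121 to 68 cfs over 4×2 h = 8 h.
Per-interval ratio K = (68/121)^(1/4) = 0.8658; K_d = K^(24/2) = 0.177.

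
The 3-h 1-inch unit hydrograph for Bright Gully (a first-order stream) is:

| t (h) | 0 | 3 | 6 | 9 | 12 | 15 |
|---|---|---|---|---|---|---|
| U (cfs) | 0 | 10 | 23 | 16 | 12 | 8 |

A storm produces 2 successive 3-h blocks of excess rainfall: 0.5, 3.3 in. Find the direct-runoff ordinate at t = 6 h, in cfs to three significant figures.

Q ≈ 44.5 cfs

By discrete convolution, Q_j = Σ (P_i / 1 in) · U_{j−i}.
At t = 6 h (j=2): Q = (0.5/1)·23 + (3.3/1)·10 = 44.5 cfs.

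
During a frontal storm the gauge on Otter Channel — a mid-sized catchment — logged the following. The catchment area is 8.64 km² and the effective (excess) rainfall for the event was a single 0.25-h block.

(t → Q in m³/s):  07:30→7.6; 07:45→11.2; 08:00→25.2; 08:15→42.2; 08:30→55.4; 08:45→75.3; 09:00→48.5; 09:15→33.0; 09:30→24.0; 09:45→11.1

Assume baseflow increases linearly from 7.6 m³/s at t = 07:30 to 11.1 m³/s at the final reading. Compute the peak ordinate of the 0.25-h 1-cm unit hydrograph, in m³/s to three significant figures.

U_p ≈ 26.3 m³/s

Direct runoff: 0.00, 3.21, 16.82, 33.43, 46.24, 65.76, 38.57, 22.68, 13.29, 0.00 m³/s; ΣQ_DR = 240.0 m³/s, peak = 65.76 m³/s.
Runoff depth d = ΣQ_DR·Δt / A = 240.0 × 900 / (8.64 km²) = 25.00 mm.
The 1-cm UH is the DRH scaled by (10 mm)/d, so U_p = 65.76 × 10/25.00 = 26.3 m³/s.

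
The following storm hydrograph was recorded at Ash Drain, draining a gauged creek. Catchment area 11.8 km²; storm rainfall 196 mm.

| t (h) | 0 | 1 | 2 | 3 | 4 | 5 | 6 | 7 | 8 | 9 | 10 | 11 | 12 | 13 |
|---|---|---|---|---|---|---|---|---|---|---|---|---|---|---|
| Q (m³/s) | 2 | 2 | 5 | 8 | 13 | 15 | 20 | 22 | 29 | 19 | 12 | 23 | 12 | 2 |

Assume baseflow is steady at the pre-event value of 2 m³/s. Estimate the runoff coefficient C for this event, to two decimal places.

ΣQ_DR = 156.0 m³/s; V = ΣQ_DR·Δt = 5.616 × 10^5 m³.
Runoff depth d = V / A = 47.59 mm.
C = d / P = 47.59 / 196 = 0.24.

C ≈ 0.24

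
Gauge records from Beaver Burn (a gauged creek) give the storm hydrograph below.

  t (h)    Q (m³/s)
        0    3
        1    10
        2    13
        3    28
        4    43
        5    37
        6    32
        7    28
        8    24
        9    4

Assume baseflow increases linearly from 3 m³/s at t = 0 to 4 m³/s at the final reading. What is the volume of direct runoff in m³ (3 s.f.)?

Direct-runoff ordinates (Q − Q_b): 0.00, 6.89, 9.78, 24.67, 39.56, 33.44, 28.33, 24.22, 20.11, 0.00 m³/s.
ΣQ_DR = 187.0 m³/s.
With Δt = 1 h = 3600 s, V = ΣQ_DR · Δt = 187.0 × 3600 = 6.73 × 10^5 m³.

V ≈ 6.73 × 10^5 m³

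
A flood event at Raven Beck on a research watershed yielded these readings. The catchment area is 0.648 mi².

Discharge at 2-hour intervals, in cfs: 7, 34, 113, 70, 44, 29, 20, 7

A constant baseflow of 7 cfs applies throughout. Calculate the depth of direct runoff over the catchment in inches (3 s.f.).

Direct runoff: 0.0, 27.0, 106.0, 63.0, 37.0, 22.0, 13.0, 0.0 cfs; ΣQ_DR = 268.0 cfs.
V = ΣQ_DR · Δt = 268.0 × 7200 s = 1.930 × 10^6 ft³.
Over A = 0.648 mi², depth = V / A = 1.28 in.

d ≈ 1.28 in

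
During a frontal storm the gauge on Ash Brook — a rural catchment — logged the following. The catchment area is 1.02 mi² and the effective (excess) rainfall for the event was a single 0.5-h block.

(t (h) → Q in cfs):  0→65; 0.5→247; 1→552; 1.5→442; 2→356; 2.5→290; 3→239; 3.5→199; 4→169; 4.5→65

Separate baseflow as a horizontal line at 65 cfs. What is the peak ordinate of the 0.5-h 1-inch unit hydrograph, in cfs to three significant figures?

Direct runoff: 0.0, 182.0, 487.0, 377.0, 291.0, 225.0, 174.0, 134.0, 104.0, 0.0 cfs; ΣQ_DR = 1974 cfs, peak = 487.0 cfs.
Runoff depth d = ΣQ_DR·Δt / A = 1974 × 1800 / (1.02 mi²) = 1.499 in.
The 1-inch UH is the DRH scaled by (1 in)/d, so U_p = 487.0 × 1/1.499 = 325 cfs.

U_p ≈ 325 cfs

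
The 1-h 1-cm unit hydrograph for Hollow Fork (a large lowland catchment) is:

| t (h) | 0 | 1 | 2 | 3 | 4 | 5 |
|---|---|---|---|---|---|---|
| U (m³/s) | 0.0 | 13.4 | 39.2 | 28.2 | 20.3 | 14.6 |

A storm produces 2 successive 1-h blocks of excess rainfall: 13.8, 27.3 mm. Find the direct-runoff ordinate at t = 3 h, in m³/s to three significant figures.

By discrete convolution, Q_j = Σ (P_i / 10 mm) · U_{j−i}.
At t = 3 h (j=3): Q = (13.8/10)·28.2 + (27.3/10)·39.2 = 146 m³/s.

Q ≈ 146 m³/s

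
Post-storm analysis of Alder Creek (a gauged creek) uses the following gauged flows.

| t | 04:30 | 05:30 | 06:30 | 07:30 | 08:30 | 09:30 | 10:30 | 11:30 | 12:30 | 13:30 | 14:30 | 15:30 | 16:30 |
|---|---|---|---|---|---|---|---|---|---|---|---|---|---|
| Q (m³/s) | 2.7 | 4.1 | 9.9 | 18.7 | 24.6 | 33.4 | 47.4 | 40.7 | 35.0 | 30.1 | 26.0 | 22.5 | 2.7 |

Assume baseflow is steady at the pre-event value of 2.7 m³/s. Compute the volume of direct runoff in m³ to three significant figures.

V ≈ 9.46 × 10^5 m³

Direct-runoff ordinates (Q − Q_b): 0.0, 1.4, 7.2, 16.0, 21.9, 30.7, 44.7, 38.0, 32.3, 27.4, 23.3, 19.8, 0.0 m³/s.
ΣQ_DR = 262.7 m³/s.
With Δt = 1 h = 3600 s, V = ΣQ_DR · Δt = 262.7 × 3600 = 9.46 × 10^5 m³.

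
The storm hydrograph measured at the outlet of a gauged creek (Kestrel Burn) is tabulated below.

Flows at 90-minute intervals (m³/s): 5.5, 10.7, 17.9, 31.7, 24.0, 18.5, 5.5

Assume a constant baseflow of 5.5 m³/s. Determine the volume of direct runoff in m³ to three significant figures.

V ≈ 4.07 × 10^5 m³

Direct-runoff ordinates (Q − Q_b): 0.0, 5.2, 12.4, 26.2, 18.5, 13.0, 0.0 m³/s.
ΣQ_DR = 75.30 m³/s.
With Δt = 1.5 h = 5400 s, V = ΣQ_DR · Δt = 75.30 × 5400 = 4.07 × 10^5 m³.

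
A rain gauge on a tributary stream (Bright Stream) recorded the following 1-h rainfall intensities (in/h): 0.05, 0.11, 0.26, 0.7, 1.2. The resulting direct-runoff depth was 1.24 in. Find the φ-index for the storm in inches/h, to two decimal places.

Only the 2 blocks with intensity above φ contribute runoff: 0.7, 1.2 in/h.
Σ(I−φ)·Δt = d  ⇒  (0.7+1.2 − 2φ)·1 = 1.24
φ = (1.900 − 1.24/1) / 2 = 0.33 in/h.

φ ≈ 0.33 in/h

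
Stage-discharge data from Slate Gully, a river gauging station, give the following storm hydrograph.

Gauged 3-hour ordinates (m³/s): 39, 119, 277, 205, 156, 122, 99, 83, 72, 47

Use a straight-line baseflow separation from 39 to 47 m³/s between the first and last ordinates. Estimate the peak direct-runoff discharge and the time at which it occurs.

Q_p = 236.22 m³/s at t = 6 h

Subtracting baseflow gives direct-runoff ordinates: 0.00, 79.11, 236.22, 163.33, 113.44, 78.56, 54.67, 37.78, 25.89, 0.00 m³/s.
The maximum is 236.22 m³/s, occurring at the reading for t = 6 h.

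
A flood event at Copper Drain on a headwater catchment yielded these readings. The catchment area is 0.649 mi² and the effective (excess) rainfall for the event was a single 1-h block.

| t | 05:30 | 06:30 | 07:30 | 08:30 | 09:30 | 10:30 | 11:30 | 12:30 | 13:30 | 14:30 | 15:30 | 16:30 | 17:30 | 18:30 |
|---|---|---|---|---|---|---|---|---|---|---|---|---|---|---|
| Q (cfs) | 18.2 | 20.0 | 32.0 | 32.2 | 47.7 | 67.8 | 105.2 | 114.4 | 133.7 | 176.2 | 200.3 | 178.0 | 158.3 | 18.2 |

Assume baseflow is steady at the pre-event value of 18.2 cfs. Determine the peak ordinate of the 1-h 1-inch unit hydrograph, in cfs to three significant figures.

Direct runoff: 0.0, 1.8, 13.8, 14.0, 29.5, 49.6, 87.0, 96.2, 115.5, 158.0, 182.1, 159.8, 140.1, 0.0 cfs; ΣQ_DR = 1047 cfs, peak = 182.1 cfs.
Runoff depth d = ΣQ_DR·Δt / A = 1047 × 3600 / (0.649 mi²) = 2.501 in.
The 1-inch UH is the DRH scaled by (1 in)/d, so U_p = 182.1 × 1/2.501 = 72.8 cfs.

U_p ≈ 72.8 cfs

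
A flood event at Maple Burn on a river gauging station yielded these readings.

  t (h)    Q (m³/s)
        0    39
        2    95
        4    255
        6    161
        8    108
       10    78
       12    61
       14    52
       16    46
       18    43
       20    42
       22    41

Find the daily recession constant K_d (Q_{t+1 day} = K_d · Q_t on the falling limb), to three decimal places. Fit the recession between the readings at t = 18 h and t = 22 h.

K_d ≈ 0.751

Between t = 18 h and t = 22 h the flow falls from 43 to 41 m³/s over 2×2 h = 4 h.
Per-interval ratio K = (41/43)^(1/2) = 0.9765; K_d = K^(24/2) = 0.751.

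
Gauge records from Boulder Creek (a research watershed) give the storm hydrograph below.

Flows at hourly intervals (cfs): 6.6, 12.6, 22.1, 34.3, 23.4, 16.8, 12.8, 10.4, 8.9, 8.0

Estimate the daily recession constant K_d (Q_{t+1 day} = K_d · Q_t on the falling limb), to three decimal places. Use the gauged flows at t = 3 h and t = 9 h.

Between t = 3 h and t = 9 h the flow falls from 34.3 to 8.0 cfs over 6×1 h = 6 h.
Per-interval ratio K = (8.0/34.3)^(1/6) = 0.7846; K_d = K^(24/1) = 0.003.

K_d ≈ 0.003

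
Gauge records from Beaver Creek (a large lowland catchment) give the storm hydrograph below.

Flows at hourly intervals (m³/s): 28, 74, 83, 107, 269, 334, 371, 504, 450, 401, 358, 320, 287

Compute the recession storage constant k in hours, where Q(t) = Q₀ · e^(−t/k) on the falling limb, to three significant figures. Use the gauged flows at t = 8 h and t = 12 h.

k ≈ 8.89 h

On the falling limb, Q drops from 450 to 287 m³/s between t = 8 h and t = 12 h (Δt = 4 h).
k = −Δt / ln(Q₂/Q₁) = −4 / ln(287/450) = 8.89 h.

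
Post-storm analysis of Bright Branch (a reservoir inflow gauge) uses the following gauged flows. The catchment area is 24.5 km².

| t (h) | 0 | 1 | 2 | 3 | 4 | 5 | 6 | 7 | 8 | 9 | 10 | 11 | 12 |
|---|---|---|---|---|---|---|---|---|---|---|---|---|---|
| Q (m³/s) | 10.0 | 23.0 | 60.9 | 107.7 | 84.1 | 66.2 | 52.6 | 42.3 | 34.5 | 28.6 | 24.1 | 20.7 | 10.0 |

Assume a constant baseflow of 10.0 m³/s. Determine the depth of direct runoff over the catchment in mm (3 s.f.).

d ≈ 63.9 mm

Direct runoff: 0.0, 13.0, 50.9, 97.7, 74.1, 56.2, 42.6, 32.3, 24.5, 18.6, 14.1, 10.7, 0.0 m³/s; ΣQ_DR = 434.7 m³/s.
V = ΣQ_DR · Δt = 434.7 × 3600 s = 1.565 × 10^6 m³.
Over A = 24.5 km², depth = V / A = 63.9 mm.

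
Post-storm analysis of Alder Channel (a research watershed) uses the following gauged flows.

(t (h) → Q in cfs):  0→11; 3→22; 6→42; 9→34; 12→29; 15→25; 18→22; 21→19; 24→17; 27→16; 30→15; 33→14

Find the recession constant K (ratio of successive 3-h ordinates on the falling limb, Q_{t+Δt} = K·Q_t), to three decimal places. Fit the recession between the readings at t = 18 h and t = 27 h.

K ≈ 0.899

Using the recession-limb readings at t = 18 h and t = 27 h: Q falls from 22 to 16 cfs over 3 intervals.
K = (Q₂/Q₁)^(1/3) = (16/22)^(1/3) = 0.899.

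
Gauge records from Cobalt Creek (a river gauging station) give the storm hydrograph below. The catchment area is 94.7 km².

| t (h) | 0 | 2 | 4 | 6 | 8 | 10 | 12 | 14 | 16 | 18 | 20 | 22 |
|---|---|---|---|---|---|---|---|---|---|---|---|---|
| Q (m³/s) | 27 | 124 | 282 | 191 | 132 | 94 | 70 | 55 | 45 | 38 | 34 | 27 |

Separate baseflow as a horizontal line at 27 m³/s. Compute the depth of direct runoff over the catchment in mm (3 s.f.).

d ≈ 60.4 mm

Direct runoff: 0.0, 97.0, 255.0, 164.0, 105.0, 67.0, 43.0, 28.0, 18.0, 11.0, 7.0, 0.0 m³/s; ΣQ_DR = 795.0 m³/s.
V = ΣQ_DR · Δt = 795.0 × 7200 s = 5.724 × 10^6 m³.
Over A = 94.7 km², depth = V / A = 60.4 mm.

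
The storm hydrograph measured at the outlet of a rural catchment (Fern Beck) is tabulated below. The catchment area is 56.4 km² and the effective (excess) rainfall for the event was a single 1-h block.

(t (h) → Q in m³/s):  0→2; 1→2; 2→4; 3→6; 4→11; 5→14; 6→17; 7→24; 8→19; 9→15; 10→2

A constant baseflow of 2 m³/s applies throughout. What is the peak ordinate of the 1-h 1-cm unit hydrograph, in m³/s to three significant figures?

Direct runoff: 0.0, 0.0, 2.0, 4.0, 9.0, 12.0, 15.0, 22.0, 17.0, 13.0, 0.0 m³/s; ΣQ_DR = 94.00 m³/s, peak = 22.0 m³/s.
Runoff depth d = ΣQ_DR·Δt / A = 94.00 × 3600 / (56.4 km²) = 6.000 mm.
The 1-cm UH is the DRH scaled by (10 mm)/d, so U_p = 22.0 × 10/6.000 = 36.7 m³/s.

U_p ≈ 36.7 m³/s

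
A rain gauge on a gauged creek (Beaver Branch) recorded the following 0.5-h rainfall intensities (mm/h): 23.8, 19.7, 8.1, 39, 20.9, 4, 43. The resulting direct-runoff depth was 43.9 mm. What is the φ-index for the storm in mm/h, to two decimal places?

Only the 5 blocks with intensity above φ contribute runoff: 23.8, 19.7, 39, 20.9, 43 mm/h.
Σ(I−φ)·Δt = d  ⇒  (23.8+19.7+39+20.9+43 − 5φ)·0.5 = 43.9
φ = (146.4 − 43.9/0.5) / 5 = 11.72 mm/h.

φ ≈ 11.72 mm/h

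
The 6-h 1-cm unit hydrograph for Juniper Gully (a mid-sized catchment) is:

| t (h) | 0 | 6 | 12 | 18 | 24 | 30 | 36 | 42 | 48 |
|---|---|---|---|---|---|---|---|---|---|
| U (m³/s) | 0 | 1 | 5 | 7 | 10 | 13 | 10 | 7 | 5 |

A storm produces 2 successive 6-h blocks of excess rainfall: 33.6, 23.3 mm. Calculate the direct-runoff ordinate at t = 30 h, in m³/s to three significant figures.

Q ≈ 67.0 m³/s

By discrete convolution, Q_j = Σ (P_i / 10 mm) · U_{j−i}.
At t = 30 h (j=5): Q = (33.6/10)·13 + (23.3/10)·10 = 67.0 m³/s.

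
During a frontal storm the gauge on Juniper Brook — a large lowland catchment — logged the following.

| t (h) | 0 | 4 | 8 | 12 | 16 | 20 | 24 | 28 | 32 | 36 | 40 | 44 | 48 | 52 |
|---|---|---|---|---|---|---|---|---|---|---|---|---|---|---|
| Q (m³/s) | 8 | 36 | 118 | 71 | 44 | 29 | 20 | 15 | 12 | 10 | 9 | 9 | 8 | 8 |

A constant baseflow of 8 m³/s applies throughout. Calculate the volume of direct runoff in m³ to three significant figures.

Direct-runoff ordinates (Q − Q_b): 0.0, 28.0, 110.0, 63.0, 36.0, 21.0, 12.0, 7.0, 4.0, 2.0, 1.0, 1.0, 0.0, 0.0 m³/s.
ΣQ_DR = 285.0 m³/s.
With Δt = 4 h = 14400 s, V = ΣQ_DR · Δt = 285.0 × 14400 = 4.10 × 10^6 m³.

V ≈ 4.10 × 10^6 m³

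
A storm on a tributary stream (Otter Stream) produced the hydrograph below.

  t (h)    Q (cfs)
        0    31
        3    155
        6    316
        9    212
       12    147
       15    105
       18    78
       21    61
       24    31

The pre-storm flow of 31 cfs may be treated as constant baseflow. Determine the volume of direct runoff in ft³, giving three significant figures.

Direct-runoff ordinates (Q − Q_b): 0.0, 124.0, 285.0, 181.0, 116.0, 74.0, 47.0, 30.0, 0.0 cfs.
ΣQ_DR = 857.0 cfs.
With Δt = 3 h = 10800 s, V = ΣQ_DR · Δt = 857.0 × 10800 = 9.26 × 10^6 ft³.

V ≈ 9.26 × 10^6 ft³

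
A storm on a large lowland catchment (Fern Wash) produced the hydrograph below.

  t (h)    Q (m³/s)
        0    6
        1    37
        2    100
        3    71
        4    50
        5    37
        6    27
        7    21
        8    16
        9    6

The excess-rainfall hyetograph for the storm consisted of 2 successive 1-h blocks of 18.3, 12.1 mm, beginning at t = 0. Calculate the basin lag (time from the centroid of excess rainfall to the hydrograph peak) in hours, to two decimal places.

t_L ≈ 1.10 h

Centroid of excess rainfall: t_c = Σ P_i·t̄_i / ΣP_i = 0.8980 h (block centres at 0.5, 1.5 h).
Hydrograph peak occurs at t = 2 h, so basin lag t_L = 2 − 0.8980 = 1.10 h.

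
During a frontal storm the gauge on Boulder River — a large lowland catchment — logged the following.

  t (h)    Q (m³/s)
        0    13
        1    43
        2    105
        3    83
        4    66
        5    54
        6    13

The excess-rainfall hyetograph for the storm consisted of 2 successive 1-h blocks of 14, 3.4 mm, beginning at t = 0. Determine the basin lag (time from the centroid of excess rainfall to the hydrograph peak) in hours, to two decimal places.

Centroid of excess rainfall: t_c = Σ P_i·t̄_i / ΣP_i = 0.6954 h (block centres at 0.5, 1.5 h).
Hydrograph peak occurs at t = 2 h, so basin lag t_L = 2 − 0.6954 = 1.30 h.

t_L ≈ 1.30 h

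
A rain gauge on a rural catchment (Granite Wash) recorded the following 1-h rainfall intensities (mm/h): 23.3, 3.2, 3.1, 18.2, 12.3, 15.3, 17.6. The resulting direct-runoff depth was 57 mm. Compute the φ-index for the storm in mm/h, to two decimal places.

Only the 5 blocks with intensity above φ contribute runoff: 23.3, 18.2, 12.3, 15.3, 17.6 mm/h.
Σ(I−φ)·Δt = d  ⇒  (23.3+18.2+12.3+15.3+17.6 − 5φ)·1 = 57
φ = (86.70 − 57/1) / 5 = 5.94 mm/h.

φ ≈ 5.94 mm/h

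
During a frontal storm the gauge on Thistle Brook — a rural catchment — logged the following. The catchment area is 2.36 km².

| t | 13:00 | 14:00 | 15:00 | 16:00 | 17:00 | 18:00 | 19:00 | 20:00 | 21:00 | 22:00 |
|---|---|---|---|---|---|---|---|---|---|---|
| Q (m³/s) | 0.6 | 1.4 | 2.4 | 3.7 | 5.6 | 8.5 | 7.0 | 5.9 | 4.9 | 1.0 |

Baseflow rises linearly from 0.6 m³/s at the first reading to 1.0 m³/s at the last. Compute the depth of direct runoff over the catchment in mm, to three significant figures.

d ≈ 50.3 mm

Direct runoff: 0.00, 0.76, 1.71, 2.97, 4.82, 7.68, 6.13, 4.99, 3.94, 0.00 m³/s; ΣQ_DR = 33.00 m³/s.
V = ΣQ_DR · Δt = 33.00 × 3600 s = 1.188 × 10^5 m³.
Over A = 2.36 km², depth = V / A = 50.3 mm.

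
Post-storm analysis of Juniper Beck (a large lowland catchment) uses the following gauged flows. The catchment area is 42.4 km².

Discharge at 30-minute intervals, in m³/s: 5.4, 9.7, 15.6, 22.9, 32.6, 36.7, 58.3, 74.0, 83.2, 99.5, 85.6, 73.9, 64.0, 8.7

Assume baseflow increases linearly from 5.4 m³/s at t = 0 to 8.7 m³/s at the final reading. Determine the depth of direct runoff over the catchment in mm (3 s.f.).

Direct runoff: 0.00, 4.05, 9.69, 16.74, 26.18, 30.03, 51.38, 66.82, 75.77, 91.82, 77.66, 65.71, 55.55, 0.00 m³/s; ΣQ_DR = 571.4 m³/s.
V = ΣQ_DR · Δt = 571.4 × 1800 s = 1.029 × 10^6 m³.
Over A = 42.4 km², depth = V / A = 24.3 mm.

d ≈ 24.3 mm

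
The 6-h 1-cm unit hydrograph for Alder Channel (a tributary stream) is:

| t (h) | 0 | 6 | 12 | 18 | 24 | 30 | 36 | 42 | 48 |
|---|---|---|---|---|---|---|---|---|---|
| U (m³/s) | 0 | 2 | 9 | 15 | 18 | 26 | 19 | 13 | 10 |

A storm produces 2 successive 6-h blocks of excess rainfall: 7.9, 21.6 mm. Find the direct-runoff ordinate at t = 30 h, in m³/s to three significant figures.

By discrete convolution, Q_j = Σ (P_i / 10 mm) · U_{j−i}.
At t = 30 h (j=5): Q = (7.9/10)·26 + (21.6/10)·18 = 59.4 m³/s.

Q ≈ 59.4 m³/s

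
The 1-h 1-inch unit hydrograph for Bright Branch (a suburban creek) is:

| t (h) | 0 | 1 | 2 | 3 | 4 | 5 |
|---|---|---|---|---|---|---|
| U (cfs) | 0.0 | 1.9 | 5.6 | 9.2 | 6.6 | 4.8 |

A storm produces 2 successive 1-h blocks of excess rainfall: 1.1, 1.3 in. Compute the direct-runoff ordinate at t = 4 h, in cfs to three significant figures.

By discrete convolution, Q_j = Σ (P_i / 1 in) · U_{j−i}.
At t = 4 h (j=4): Q = (1.1/1)·6.6 + (1.3/1)·9.2 = 19.2 cfs.

Q ≈ 19.2 cfs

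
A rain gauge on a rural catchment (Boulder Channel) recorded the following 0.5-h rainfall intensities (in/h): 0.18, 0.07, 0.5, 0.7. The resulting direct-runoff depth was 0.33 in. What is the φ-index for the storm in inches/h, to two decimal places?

Only the 2 blocks with intensity above φ contribute runoff: 0.5, 0.7 in/h.
Σ(I−φ)·Δt = d  ⇒  (0.5+0.7 − 2φ)·0.5 = 0.33
φ = (1.200 − 0.33/0.5) / 2 = 0.27 in/h.

φ ≈ 0.27 in/h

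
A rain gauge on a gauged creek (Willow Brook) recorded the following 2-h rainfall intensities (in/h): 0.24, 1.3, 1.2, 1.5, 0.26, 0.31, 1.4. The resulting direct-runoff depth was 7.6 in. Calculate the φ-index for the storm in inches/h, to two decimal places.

φ ≈ 0.40 in/h

Only the 4 blocks with intensity above φ contribute runoff: 1.3, 1.2, 1.5, 1.4 in/h.
Σ(I−φ)·Δt = d  ⇒  (1.3+1.2+1.5+1.4 − 4φ)·2 = 7.6
φ = (5.400 − 7.6/2) / 4 = 0.40 in/h.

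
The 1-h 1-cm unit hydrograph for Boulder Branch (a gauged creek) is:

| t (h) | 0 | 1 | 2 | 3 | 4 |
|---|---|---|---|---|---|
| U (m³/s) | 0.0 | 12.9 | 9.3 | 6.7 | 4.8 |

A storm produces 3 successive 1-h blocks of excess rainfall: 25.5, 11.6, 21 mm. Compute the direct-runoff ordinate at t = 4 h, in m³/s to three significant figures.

By discrete convolution, Q_j = Σ (P_i / 10 mm) · U_{j−i}.
At t = 4 h (j=4): Q = (25.5/10)·4.8 + (11.6/10)·6.7 + (21/10)·9.3 = 39.5 m³/s.

Q ≈ 39.5 m³/s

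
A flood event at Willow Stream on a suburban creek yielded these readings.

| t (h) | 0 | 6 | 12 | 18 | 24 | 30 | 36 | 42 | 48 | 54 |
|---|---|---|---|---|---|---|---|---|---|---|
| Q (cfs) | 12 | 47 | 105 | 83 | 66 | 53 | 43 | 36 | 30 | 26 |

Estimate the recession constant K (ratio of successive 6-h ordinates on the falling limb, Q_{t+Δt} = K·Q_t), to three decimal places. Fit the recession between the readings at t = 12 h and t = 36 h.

K ≈ 0.800

Using the recession-limb readings at t = 12 h and t = 36 h: Q falls from 105 to 43 cfs over 4 intervals.
K = (Q₂/Q₁)^(1/4) = (43/105)^(1/4) = 0.800.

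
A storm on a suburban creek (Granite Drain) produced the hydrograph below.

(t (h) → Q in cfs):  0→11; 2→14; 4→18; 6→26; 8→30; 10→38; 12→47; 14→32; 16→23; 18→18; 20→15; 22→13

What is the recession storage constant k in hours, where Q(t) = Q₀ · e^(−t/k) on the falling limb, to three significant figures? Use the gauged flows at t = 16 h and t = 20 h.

On the falling limb, Q drops from 23 to 15 cfs between t = 16 h and t = 20 h (Δt = 4 h).
k = −Δt / ln(Q₂/Q₁) = −4 / ln(15/23) = 9.36 h.

k ≈ 9.36 h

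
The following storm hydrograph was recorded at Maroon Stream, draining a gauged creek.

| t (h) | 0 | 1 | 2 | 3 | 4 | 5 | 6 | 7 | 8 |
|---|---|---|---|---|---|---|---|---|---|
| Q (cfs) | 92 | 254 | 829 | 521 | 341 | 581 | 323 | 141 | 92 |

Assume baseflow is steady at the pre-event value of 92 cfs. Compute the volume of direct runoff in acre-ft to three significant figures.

V ≈ 194 acre-ft

Direct-runoff ordinates (Q − Q_b): 0.0, 162.0, 737.0, 429.0, 249.0, 489.0, 231.0, 49.0, 0.0 cfs.
ΣQ_DR = 2346 cfs.
With Δt = 1 h = 3600 s, V = ΣQ_DR · Δt = 2346 × 3600 = 8.45 × 10^6 ft³ = 194 acre-ft.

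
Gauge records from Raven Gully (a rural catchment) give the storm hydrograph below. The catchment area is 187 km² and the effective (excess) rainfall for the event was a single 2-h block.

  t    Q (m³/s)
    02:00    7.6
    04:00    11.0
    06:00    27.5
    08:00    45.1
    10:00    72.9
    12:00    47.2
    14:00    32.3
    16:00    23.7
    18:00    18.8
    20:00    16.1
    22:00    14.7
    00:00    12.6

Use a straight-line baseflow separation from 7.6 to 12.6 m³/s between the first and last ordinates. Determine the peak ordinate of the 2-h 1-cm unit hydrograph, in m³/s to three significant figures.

U_p ≈ 79.2 m³/s

Direct runoff: 0.00, 2.95, 18.99, 36.14, 63.48, 37.33, 21.97, 12.92, 7.56, 4.41, 2.55, 0.00 m³/s; ΣQ_DR = 208.3 m³/s, peak = 63.48 m³/s.
Runoff depth d = ΣQ_DR·Δt / A = 208.3 × 7200 / (187 km²) = 8.020 mm.
The 1-cm UH is the DRH scaled by (10 mm)/d, so U_p = 63.48 × 10/8.020 = 79.2 m³/s.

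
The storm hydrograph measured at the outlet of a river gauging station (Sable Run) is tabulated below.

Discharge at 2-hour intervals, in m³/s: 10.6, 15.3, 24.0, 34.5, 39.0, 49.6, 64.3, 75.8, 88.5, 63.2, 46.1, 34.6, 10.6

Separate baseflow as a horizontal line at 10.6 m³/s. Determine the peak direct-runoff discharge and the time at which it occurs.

Subtracting baseflow gives direct-runoff ordinates: 0.0, 4.7, 13.4, 23.9, 28.4, 39.0, 53.7, 65.2, 77.9, 52.6, 35.5, 24.0, 0.0 m³/s.
The maximum is 77.9 m³/s, occurring at the reading for t = 16 h.

Q_p = 77.9 m³/s at t = 16 h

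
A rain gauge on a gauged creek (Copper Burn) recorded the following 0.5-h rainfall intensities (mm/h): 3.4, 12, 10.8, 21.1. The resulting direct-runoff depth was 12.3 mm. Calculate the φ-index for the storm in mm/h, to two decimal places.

φ ≈ 6.43 mm/h

Only the 3 blocks with intensity above φ contribute runoff: 12, 10.8, 21.1 mm/h.
Σ(I−φ)·Δt = d  ⇒  (12+10.8+21.1 − 3φ)·0.5 = 12.3
φ = (43.90 − 12.3/0.5) / 3 = 6.43 mm/h.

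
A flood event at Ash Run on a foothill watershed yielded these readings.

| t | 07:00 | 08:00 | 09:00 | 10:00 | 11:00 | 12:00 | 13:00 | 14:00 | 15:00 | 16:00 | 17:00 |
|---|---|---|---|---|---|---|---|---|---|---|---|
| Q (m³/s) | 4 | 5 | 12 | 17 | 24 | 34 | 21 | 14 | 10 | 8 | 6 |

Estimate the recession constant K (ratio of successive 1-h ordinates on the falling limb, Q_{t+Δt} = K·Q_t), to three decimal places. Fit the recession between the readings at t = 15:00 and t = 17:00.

Using the recession-limb readings at t = 15:00 and t = 17:00: Q falls from 10 to 6 m³/s over 2 intervals.
K = (Q₂/Q₁)^(1/2) = (6/10)^(1/2) = 0.775.

K ≈ 0.775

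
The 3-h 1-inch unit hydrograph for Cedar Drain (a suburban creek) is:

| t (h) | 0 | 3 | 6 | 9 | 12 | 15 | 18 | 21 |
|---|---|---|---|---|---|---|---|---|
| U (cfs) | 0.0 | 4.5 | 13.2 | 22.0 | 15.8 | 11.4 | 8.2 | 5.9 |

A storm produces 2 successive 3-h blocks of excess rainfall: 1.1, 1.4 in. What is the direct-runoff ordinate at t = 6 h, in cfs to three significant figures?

By discrete convolution, Q_j = Σ (P_i / 1 in) · U_{j−i}.
At t = 6 h (j=2): Q = (1.1/1)·13.2 + (1.4/1)·4.5 = 20.8 cfs.

Q ≈ 20.8 cfs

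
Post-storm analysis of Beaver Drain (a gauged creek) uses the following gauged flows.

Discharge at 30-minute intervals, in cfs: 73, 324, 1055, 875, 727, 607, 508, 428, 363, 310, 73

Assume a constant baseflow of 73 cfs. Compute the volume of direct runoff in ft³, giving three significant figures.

V ≈ 8.17 × 10^6 ft³

Direct-runoff ordinates (Q − Q_b): 0.0, 251.0, 982.0, 802.0, 654.0, 534.0, 435.0, 355.0, 290.0, 237.0, 0.0 cfs.
ΣQ_DR = 4540 cfs.
With Δt = 0.5 h = 1800 s, V = ΣQ_DR · Δt = 4540 × 1800 = 8.17 × 10^6 ft³.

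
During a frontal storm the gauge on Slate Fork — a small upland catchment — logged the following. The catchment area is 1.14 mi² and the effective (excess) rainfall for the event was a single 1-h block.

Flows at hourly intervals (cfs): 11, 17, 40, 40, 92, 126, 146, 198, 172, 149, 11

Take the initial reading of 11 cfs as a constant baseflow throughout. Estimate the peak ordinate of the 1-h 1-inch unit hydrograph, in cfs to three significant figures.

Direct runoff: 0.0, 6.0, 29.0, 29.0, 81.0, 115.0, 135.0, 187.0, 161.0, 138.0, 0.0 cfs; ΣQ_DR = 881.0 cfs, peak = 187.0 cfs.
Runoff depth d = ΣQ_DR·Δt / A = 881.0 × 3600 / (1.14 mi²) = 1.198 in.
The 1-inch UH is the DRH scaled by (1 in)/d, so U_p = 187.0 × 1/1.198 = 156 cfs.

U_p ≈ 156 cfs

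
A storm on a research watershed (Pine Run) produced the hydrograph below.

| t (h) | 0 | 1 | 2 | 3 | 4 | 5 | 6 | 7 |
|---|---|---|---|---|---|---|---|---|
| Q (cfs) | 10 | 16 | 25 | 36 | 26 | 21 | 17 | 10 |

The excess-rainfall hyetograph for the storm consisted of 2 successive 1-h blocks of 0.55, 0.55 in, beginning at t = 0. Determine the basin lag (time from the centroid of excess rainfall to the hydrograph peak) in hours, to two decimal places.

t_L ≈ 2.00 h

Centroid of excess rainfall: t_c = Σ P_i·t̄_i / ΣP_i = 1.0000 h (block centres at 0.5, 1.5 h).
Hydrograph peak occurs at t = 3 h, so basin lag t_L = 3 − 1.0000 = 2.00 h.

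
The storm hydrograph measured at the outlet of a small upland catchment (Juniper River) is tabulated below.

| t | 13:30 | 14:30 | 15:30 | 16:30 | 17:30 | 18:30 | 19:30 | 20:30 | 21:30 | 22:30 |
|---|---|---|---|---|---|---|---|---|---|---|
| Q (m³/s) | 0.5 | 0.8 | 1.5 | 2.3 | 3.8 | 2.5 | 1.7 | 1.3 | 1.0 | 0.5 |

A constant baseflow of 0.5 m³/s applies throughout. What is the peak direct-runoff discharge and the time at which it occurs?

Q_p = 3.3 m³/s at t = 17:30

Subtracting baseflow gives direct-runoff ordinates: 0.0, 0.3, 1.0, 1.8, 3.3, 2.0, 1.2, 0.8, 0.5, 0.0 m³/s.
The maximum is 3.3 m³/s, occurring at the reading for t = 17:30.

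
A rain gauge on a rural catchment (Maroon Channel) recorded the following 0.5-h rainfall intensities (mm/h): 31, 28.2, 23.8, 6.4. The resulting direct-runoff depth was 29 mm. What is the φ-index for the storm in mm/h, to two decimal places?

Only the 3 blocks with intensity above φ contribute runoff: 31, 28.2, 23.8 mm/h.
Σ(I−φ)·Δt = d  ⇒  (31+28.2+23.8 − 3φ)·0.5 = 29
φ = (83.00 − 29/0.5) / 3 = 8.33 mm/h.

φ ≈ 8.33 mm/h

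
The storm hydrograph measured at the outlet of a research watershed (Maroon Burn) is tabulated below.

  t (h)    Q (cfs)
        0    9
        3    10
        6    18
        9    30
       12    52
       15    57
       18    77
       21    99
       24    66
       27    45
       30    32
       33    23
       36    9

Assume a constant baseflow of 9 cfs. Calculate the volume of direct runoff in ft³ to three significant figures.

Direct-runoff ordinates (Q − Q_b): 0.0, 1.0, 9.0, 21.0, 43.0, 48.0, 68.0, 90.0, 57.0, 36.0, 23.0, 14.0, 0.0 cfs.
ΣQ_DR = 410.0 cfs.
With Δt = 3 h = 10800 s, V = ΣQ_DR · Δt = 410.0 × 10800 = 4.43 × 10^6 ft³.

V ≈ 4.43 × 10^6 ft³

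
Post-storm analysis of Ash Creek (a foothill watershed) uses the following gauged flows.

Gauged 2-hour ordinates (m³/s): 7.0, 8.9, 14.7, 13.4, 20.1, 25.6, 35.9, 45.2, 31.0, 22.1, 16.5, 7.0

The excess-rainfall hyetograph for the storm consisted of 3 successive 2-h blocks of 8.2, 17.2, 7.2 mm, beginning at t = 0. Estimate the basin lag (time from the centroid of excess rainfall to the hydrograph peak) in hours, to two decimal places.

Centroid of excess rainfall: t_c = Σ P_i·t̄_i / ΣP_i = 2.9387 h (block centres at 1, 3, 5 h).
Hydrograph peak occurs at t = 14 h, so basin lag t_L = 14 − 2.9387 = 11.06 h.

t_L ≈ 11.06 h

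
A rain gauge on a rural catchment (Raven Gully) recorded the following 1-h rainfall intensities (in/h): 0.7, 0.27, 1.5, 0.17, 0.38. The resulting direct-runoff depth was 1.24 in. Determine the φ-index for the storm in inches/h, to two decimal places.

φ ≈ 0.48 in/h

Only the 2 blocks with intensity above φ contribute runoff: 0.7, 1.5 in/h.
Σ(I−φ)·Δt = d  ⇒  (0.7+1.5 − 2φ)·1 = 1.24
φ = (2.200 − 1.24/1) / 2 = 0.48 in/h.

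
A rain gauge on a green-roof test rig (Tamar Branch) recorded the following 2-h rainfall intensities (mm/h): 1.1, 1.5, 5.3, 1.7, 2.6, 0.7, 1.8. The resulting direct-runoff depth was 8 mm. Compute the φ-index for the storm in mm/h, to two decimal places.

Only the 2 blocks with intensity above φ contribute runoff: 5.3, 2.6 mm/h.
Σ(I−φ)·Δt = d  ⇒  (5.3+2.6 − 2φ)·2 = 8
φ = (7.900 − 8/2) / 2 = 1.95 mm/h.

φ ≈ 1.95 mm/h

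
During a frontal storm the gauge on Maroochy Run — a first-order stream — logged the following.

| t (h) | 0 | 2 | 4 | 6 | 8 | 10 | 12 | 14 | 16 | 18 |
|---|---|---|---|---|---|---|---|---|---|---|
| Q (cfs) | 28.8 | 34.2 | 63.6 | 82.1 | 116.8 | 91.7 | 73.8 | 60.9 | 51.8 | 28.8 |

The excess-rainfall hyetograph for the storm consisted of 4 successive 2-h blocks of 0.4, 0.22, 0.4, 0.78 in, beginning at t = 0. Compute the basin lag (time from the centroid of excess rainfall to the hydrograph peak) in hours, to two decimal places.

t_L ≈ 3.27 h

Centroid of excess rainfall: t_c = Σ P_i·t̄_i / ΣP_i = 4.7333 h (block centres at 1, 3, 5, 7 h).
Hydrograph peak occurs at t = 8 h, so basin lag t_L = 8 − 4.7333 = 3.27 h.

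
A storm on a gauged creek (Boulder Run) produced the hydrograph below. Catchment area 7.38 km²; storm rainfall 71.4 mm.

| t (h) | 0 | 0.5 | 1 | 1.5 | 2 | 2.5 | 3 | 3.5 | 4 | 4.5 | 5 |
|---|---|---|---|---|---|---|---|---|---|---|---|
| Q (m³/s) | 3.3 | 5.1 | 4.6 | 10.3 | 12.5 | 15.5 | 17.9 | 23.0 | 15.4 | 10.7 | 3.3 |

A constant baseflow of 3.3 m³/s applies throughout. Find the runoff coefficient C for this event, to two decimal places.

ΣQ_DR = 85.30 m³/s; V = ΣQ_DR·Δt = 1.535 × 10^5 m³.
Runoff depth d = V / A = 20.80 mm.
C = d / P = 20.80 / 71.4 = 0.29.

C ≈ 0.29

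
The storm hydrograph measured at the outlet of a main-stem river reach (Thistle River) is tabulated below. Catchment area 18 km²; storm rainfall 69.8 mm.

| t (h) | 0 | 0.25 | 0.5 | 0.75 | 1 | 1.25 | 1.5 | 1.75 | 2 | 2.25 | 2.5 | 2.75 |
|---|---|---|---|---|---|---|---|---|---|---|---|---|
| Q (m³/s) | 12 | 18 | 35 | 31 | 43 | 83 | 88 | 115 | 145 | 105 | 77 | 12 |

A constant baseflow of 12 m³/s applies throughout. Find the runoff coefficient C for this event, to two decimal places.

C ≈ 0.44

ΣQ_DR = 620.0 m³/s; V = ΣQ_DR·Δt = 5.580 × 10^5 m³.
Runoff depth d = V / A = 31.00 mm.
C = d / P = 31.00 / 69.8 = 0.44.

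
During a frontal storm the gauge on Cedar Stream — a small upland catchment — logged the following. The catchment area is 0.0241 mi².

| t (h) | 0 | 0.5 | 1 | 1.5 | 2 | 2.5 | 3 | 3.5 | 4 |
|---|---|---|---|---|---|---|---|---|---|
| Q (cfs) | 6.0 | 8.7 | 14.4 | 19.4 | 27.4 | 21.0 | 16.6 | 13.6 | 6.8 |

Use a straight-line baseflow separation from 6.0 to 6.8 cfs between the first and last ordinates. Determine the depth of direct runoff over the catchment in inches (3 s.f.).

d ≈ 2.45 in

Direct runoff: 0.00, 2.60, 8.20, 13.10, 21.00, 14.50, 10.00, 6.90, 0.00 cfs; ΣQ_DR = 76.30 cfs.
V = ΣQ_DR · Δt = 76.30 × 1800 s = 1.373 × 10^5 ft³.
Over A = 0.0241 mi², depth = V / A = 2.45 in.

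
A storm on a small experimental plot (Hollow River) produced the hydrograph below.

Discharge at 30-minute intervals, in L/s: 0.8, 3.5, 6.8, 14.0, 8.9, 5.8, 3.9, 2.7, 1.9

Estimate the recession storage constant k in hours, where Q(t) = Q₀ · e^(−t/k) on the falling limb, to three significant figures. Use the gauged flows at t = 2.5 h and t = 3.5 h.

On the falling limb, Q drops from 5.8 to 2.7 L/s between t = 2.5 h and t = 3.5 h (Δt = 1 h).
k = −Δt / ln(Q₂/Q₁) = −1 / ln(2.7/5.8) = 1.31 h.

k ≈ 1.31 h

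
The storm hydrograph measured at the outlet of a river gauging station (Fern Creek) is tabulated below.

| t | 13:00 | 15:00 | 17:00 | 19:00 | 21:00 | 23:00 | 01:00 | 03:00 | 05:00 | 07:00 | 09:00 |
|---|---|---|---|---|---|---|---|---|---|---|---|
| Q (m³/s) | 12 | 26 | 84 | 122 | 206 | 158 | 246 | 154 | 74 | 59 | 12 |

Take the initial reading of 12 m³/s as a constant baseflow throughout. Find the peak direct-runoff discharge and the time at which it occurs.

Q_p = 234.0 m³/s at t = 01:00

Subtracting baseflow gives direct-runoff ordinates: 0.0, 14.0, 72.0, 110.0, 194.0, 146.0, 234.0, 142.0, 62.0, 47.0, 0.0 m³/s.
The maximum is 234.0 m³/s, occurring at the reading for t = 01:00.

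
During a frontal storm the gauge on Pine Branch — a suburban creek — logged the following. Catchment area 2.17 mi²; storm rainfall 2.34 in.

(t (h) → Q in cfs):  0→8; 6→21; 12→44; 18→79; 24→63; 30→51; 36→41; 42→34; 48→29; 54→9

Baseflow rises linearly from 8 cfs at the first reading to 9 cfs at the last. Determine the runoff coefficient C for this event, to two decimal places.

ΣQ_DR = 294.0 cfs; V = ΣQ_DR·Δt = 6.350 × 10^6 ft³.
Runoff depth d = V / A = 1.260 in.
C = d / P = 1.260 / 2.34 = 0.54.

C ≈ 0.54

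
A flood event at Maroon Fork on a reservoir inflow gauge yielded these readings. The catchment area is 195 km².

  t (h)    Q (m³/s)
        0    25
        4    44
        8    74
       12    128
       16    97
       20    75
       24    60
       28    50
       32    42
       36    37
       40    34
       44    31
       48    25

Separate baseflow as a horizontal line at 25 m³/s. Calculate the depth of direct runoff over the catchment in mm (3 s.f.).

d ≈ 29.3 mm

Direct runoff: 0.0, 19.0, 49.0, 103.0, 72.0, 50.0, 35.0, 25.0, 17.0, 12.0, 9.0, 6.0, 0.0 m³/s; ΣQ_DR = 397.0 m³/s.
V = ΣQ_DR · Δt = 397.0 × 14400 s = 5.717 × 10^6 m³.
Over A = 195 km², depth = V / A = 29.3 mm.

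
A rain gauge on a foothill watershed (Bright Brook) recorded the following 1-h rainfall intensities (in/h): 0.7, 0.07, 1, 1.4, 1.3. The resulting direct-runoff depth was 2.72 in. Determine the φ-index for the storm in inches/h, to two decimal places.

Only the 4 blocks with intensity above φ contribute runoff: 0.7, 1, 1.4, 1.3 in/h.
Σ(I−φ)·Δt = d  ⇒  (0.7+1+1.4+1.3 − 4φ)·1 = 2.72
φ = (4.400 − 2.72/1) / 4 = 0.42 in/h.

φ ≈ 0.42 in/h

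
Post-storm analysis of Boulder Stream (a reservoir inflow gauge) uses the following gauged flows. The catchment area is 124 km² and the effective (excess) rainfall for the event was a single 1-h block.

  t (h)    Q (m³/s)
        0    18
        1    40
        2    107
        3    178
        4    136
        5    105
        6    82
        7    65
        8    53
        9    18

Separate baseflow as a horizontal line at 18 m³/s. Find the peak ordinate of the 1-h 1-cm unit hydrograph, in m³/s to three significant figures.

U_p ≈ 88.6 m³/s

Direct runoff: 0.0, 22.0, 89.0, 160.0, 118.0, 87.0, 64.0, 47.0, 35.0, 0.0 m³/s; ΣQ_DR = 622.0 m³/s, peak = 160.0 m³/s.
Runoff depth d = ΣQ_DR·Δt / A = 622.0 × 3600 / (124 km²) = 18.06 mm.
The 1-cm UH is the DRH scaled by (10 mm)/d, so U_p = 160.0 × 10/18.06 = 88.6 m³/s.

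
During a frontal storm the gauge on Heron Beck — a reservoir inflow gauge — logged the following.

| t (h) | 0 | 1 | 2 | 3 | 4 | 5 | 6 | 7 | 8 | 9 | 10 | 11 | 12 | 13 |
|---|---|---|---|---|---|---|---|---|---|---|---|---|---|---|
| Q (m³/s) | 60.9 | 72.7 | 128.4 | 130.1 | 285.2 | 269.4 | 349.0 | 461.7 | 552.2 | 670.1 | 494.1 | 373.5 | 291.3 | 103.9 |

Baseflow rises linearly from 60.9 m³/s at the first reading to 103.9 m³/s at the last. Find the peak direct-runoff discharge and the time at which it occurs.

Subtracting baseflow gives direct-runoff ordinates: 0.00, 8.49, 60.88, 59.28, 211.07, 191.96, 268.25, 377.65, 464.84, 579.43, 400.12, 276.22, 190.71, 0.00 m³/s.
The maximum is 579.43 m³/s, occurring at the reading for t = 9 h.

Q_p = 579.43 m³/s at t = 9 h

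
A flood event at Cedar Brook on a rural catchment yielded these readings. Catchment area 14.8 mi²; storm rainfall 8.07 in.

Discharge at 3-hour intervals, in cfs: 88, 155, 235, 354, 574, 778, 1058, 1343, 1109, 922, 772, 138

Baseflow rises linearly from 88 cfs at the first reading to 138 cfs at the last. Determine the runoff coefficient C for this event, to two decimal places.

C ≈ 0.24

ΣQ_DR = 6170 cfs; V = ΣQ_DR·Δt = 6.664 × 10^7 ft³.
Runoff depth d = V / A = 1.938 in.
C = d / P = 1.938 / 8.07 = 0.24.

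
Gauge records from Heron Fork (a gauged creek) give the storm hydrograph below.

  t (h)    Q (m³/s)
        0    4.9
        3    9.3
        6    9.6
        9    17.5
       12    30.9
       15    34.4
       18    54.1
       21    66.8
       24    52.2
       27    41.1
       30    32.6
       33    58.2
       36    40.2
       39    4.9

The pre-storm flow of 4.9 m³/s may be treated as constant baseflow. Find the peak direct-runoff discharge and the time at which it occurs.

Q_p = 61.9 m³/s at t = 21 h

Subtracting baseflow gives direct-runoff ordinates: 0.0, 4.4, 4.7, 12.6, 26.0, 29.5, 49.2, 61.9, 47.3, 36.2, 27.7, 53.3, 35.3, 0.0 m³/s.
The maximum is 61.9 m³/s, occurring at the reading for t = 21 h.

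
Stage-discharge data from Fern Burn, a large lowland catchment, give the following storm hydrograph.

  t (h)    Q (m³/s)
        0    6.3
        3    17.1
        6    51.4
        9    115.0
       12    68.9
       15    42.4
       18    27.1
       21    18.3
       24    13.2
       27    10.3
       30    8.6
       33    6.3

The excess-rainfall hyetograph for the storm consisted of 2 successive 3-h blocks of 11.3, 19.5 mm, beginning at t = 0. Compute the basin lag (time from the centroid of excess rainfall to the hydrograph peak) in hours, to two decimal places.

t_L ≈ 5.60 h

Centroid of excess rainfall: t_c = Σ P_i·t̄_i / ΣP_i = 3.3994 h (block centres at 1.5, 4.5 h).
Hydrograph peak occurs at t = 9 h, so basin lag t_L = 9 − 3.3994 = 5.60 h.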